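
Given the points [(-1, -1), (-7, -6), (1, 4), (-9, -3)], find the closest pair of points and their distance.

Computing all pairwise distances among 4 points:

d((-1, -1), (-7, -6)) = 7.8102
d((-1, -1), (1, 4)) = 5.3852
d((-1, -1), (-9, -3)) = 8.2462
d((-7, -6), (1, 4)) = 12.8062
d((-7, -6), (-9, -3)) = 3.6056 <-- minimum
d((1, 4), (-9, -3)) = 12.2066

Closest pair: (-7, -6) and (-9, -3) with distance 3.6056

The closest pair is (-7, -6) and (-9, -3) with Euclidean distance 3.6056. For 4 points, brute-force pairwise comparison is shown above. For large n, the divide-and-conquer algorithm (sort by x, recurse on halves, check the dividing strip) achieves O(n log n).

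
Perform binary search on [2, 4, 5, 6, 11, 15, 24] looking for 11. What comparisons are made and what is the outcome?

Binary search for 11 in [2, 4, 5, 6, 11, 15, 24]:

lo=0, hi=6, mid=3, arr[mid]=6 -> 6 < 11, search right half
lo=4, hi=6, mid=5, arr[mid]=15 -> 15 > 11, search left half
lo=4, hi=4, mid=4, arr[mid]=11 -> Found target at index 4!

Binary search finds 11 at index 4 after 3 comparisons. The search repeatedly halves the search space by comparing with the middle element.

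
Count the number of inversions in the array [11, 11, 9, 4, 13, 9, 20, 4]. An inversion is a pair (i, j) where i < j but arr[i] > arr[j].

Finding inversions in [11, 11, 9, 4, 13, 9, 20, 4]:

(0, 2): arr[0]=11 > arr[2]=9
(0, 3): arr[0]=11 > arr[3]=4
(0, 5): arr[0]=11 > arr[5]=9
(0, 7): arr[0]=11 > arr[7]=4
(1, 2): arr[1]=11 > arr[2]=9
(1, 3): arr[1]=11 > arr[3]=4
(1, 5): arr[1]=11 > arr[5]=9
(1, 7): arr[1]=11 > arr[7]=4
(2, 3): arr[2]=9 > arr[3]=4
(2, 7): arr[2]=9 > arr[7]=4
(4, 5): arr[4]=13 > arr[5]=9
(4, 7): arr[4]=13 > arr[7]=4
(5, 7): arr[5]=9 > arr[7]=4
(6, 7): arr[6]=20 > arr[7]=4

Total inversions: 14

The array has 14 inversion(s): (0,2), (0,3), (0,5), (0,7), (1,2), (1,3), (1,5), (1,7), (2,3), (2,7), (4,5), (4,7), (5,7), (6,7). Each pair (i,j) satisfies i < j and arr[i] > arr[j].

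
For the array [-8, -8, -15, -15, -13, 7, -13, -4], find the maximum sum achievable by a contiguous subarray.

Using Kadane's algorithm on [-8, -8, -15, -15, -13, 7, -13, -4]:

Scanning through the array:
Position 1 (value -8): max_ending_here = -8, max_so_far = -8
Position 2 (value -15): max_ending_here = -15, max_so_far = -8
Position 3 (value -15): max_ending_here = -15, max_so_far = -8
Position 4 (value -13): max_ending_here = -13, max_so_far = -8
Position 5 (value 7): max_ending_here = 7, max_so_far = 7
Position 6 (value -13): max_ending_here = -6, max_so_far = 7
Position 7 (value -4): max_ending_here = -4, max_so_far = 7

Maximum subarray: [7]
Maximum sum: 7

The maximum subarray is [7] with sum 7. This subarray runs from index 5 to index 5.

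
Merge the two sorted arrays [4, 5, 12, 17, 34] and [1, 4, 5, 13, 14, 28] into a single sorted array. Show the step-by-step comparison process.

Merging process:

Compare 4 vs 1: take 1 from right. Merged: [1]
Compare 4 vs 4: take 4 from left. Merged: [1, 4]
Compare 5 vs 4: take 4 from right. Merged: [1, 4, 4]
Compare 5 vs 5: take 5 from left. Merged: [1, 4, 4, 5]
Compare 12 vs 5: take 5 from right. Merged: [1, 4, 4, 5, 5]
Compare 12 vs 13: take 12 from left. Merged: [1, 4, 4, 5, 5, 12]
Compare 17 vs 13: take 13 from right. Merged: [1, 4, 4, 5, 5, 12, 13]
Compare 17 vs 14: take 14 from right. Merged: [1, 4, 4, 5, 5, 12, 13, 14]
Compare 17 vs 28: take 17 from left. Merged: [1, 4, 4, 5, 5, 12, 13, 14, 17]
Compare 34 vs 28: take 28 from right. Merged: [1, 4, 4, 5, 5, 12, 13, 14, 17, 28]
Append remaining from left: [34]. Merged: [1, 4, 4, 5, 5, 12, 13, 14, 17, 28, 34]

Final merged array: [1, 4, 4, 5, 5, 12, 13, 14, 17, 28, 34]
Total comparisons: 10

The merged array is [1, 4, 4, 5, 5, 12, 13, 14, 17, 28, 34], requiring 10 comparisons. The merge step runs in O(n) time where n is the total number of elements.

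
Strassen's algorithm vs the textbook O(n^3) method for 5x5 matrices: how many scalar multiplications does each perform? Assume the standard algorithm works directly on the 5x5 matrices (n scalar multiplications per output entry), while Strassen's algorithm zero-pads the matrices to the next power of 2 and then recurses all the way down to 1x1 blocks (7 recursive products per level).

Matrix multiplication for 5x5 matrices:

Strassen's algorithm requires power-of-2 dimensions. Pad 5x5 to 8x8 (next power of 2).

Standard algorithm: 5^3 = 125 multiplications
Strassen's algorithm: 7^(log2(8)) = 7^3 = 343 multiplications
Difference: 125 - 343 = -218 (Strassen uses MORE here due to padding overhead — for small or just-over-power-of-2 n, padding can outweigh the per-level savings)

Standard: 125 multiplications (5^3). Strassen: 343 multiplications (7^3, after padding to 8x8). Strassen reduces 8 recursive multiplications to 7 at each level.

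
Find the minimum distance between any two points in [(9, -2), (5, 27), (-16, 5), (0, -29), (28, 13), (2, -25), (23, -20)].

Computing all pairwise distances among 7 points:

d((9, -2), (5, 27)) = 29.2746
d((9, -2), (-16, 5)) = 25.9615
d((9, -2), (0, -29)) = 28.4605
d((9, -2), (28, 13)) = 24.2074
d((9, -2), (2, -25)) = 24.0416
d((9, -2), (23, -20)) = 22.8035
d((5, 27), (-16, 5)) = 30.4138
d((5, 27), (0, -29)) = 56.2228
d((5, 27), (28, 13)) = 26.9258
d((5, 27), (2, -25)) = 52.0865
d((5, 27), (23, -20)) = 50.3289
d((-16, 5), (0, -29)) = 37.5766
d((-16, 5), (28, 13)) = 44.7214
d((-16, 5), (2, -25)) = 34.9857
d((-16, 5), (23, -20)) = 46.3249
d((0, -29), (28, 13)) = 50.4777
d((0, -29), (2, -25)) = 4.4721 <-- minimum
d((0, -29), (23, -20)) = 24.6982
d((28, 13), (2, -25)) = 46.0435
d((28, 13), (23, -20)) = 33.3766
d((2, -25), (23, -20)) = 21.587

Closest pair: (0, -29) and (2, -25) with distance 4.4721

The closest pair is (0, -29) and (2, -25) with Euclidean distance 4.4721. For 7 points, brute-force pairwise comparison is shown above. For large n, the divide-and-conquer algorithm (sort by x, recurse on halves, check the dividing strip) achieves O(n log n).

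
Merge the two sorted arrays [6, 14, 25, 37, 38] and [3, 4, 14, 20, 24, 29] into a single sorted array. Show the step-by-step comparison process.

Merging process:

Compare 6 vs 3: take 3 from right. Merged: [3]
Compare 6 vs 4: take 4 from right. Merged: [3, 4]
Compare 6 vs 14: take 6 from left. Merged: [3, 4, 6]
Compare 14 vs 14: take 14 from left. Merged: [3, 4, 6, 14]
Compare 25 vs 14: take 14 from right. Merged: [3, 4, 6, 14, 14]
Compare 25 vs 20: take 20 from right. Merged: [3, 4, 6, 14, 14, 20]
Compare 25 vs 24: take 24 from right. Merged: [3, 4, 6, 14, 14, 20, 24]
Compare 25 vs 29: take 25 from left. Merged: [3, 4, 6, 14, 14, 20, 24, 25]
Compare 37 vs 29: take 29 from right. Merged: [3, 4, 6, 14, 14, 20, 24, 25, 29]
Append remaining from left: [37, 38]. Merged: [3, 4, 6, 14, 14, 20, 24, 25, 29, 37, 38]

Final merged array: [3, 4, 6, 14, 14, 20, 24, 25, 29, 37, 38]
Total comparisons: 9

The merged array is [3, 4, 6, 14, 14, 20, 24, 25, 29, 37, 38], requiring 9 comparisons. The merge step runs in O(n) time where n is the total number of elements.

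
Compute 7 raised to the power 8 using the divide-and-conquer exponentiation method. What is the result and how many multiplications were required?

Computing 7^8 by squaring (build up from 7^1; each line after the first costs one multiplication):

7^1 = 7
7^2 = (7^1)^2 = 7^2 = 49
7^4 = (7^2)^2 = 49^2 = 2401
7^8 = (7^4)^2 = 2401^2 = 5764801

Result: 5764801
Multiplications needed: 3 (3 lines after 7^1)

7^8 = 5764801. Using exponentiation by squaring, this requires 3 multiplications. The key idea: if the exponent is even, square the half-power; if odd, multiply by the base once.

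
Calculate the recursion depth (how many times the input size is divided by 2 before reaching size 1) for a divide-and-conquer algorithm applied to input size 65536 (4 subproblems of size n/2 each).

For divide and conquer with division factor 2:

Problem sizes at each level:
Level 0: 65536
Level 1: 32768
Level 2: 16384
Level 3: 8192
Level 4: 4096
Level 5: 2048
Level 6: 1024
Level 7: 512
Level 8: 256
Level 9: 128
Level 10: 64
Level 11: 32
Level 12: 16
Level 13: 8
Level 14: 4
Level 15: 2
Level 16: 1

The root is level 0 and the size-1 base case is level 16 (the tree spans levels 0 through 16, i.e. 17 levels counting the root), so the depth is the number of divisions: log_2(65536) = 16

The recursion tree depth is log_2(65536) = 16. At each level, the problem size is divided by 2, so it takes 16 divisions to reduce to a base case of size 1. The algorithm makes 4 recursive calls at each level.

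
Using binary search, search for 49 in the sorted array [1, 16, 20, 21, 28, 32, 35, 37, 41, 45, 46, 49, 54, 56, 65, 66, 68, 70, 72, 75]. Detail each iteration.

Binary search for 49 in [1, 16, 20, 21, 28, 32, 35, 37, 41, 45, 46, 49, 54, 56, 65, 66, 68, 70, 72, 75]:

lo=0, hi=19, mid=9, arr[mid]=45 -> 45 < 49, search right half
lo=10, hi=19, mid=14, arr[mid]=65 -> 65 > 49, search left half
lo=10, hi=13, mid=11, arr[mid]=49 -> Found target at index 11!

Binary search finds 49 at index 11 after 3 comparisons. The search repeatedly halves the search space by comparing with the middle element.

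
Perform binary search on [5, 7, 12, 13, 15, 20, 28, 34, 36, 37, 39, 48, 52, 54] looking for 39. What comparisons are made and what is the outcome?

Binary search for 39 in [5, 7, 12, 13, 15, 20, 28, 34, 36, 37, 39, 48, 52, 54]:

lo=0, hi=13, mid=6, arr[mid]=28 -> 28 < 39, search right half
lo=7, hi=13, mid=10, arr[mid]=39 -> Found target at index 10!

Binary search finds 39 at index 10 after 2 comparisons. The search repeatedly halves the search space by comparing with the middle element.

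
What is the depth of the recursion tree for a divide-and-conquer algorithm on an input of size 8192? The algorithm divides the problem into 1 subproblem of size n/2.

For divide and conquer with division factor 2:

Problem sizes at each level:
Level 0: 8192
Level 1: 4096
Level 2: 2048
Level 3: 1024
Level 4: 512
Level 5: 256
Level 6: 128
Level 7: 64
Level 8: 32
Level 9: 16
Level 10: 8
Level 11: 4
Level 12: 2
Level 13: 1

The root is level 0 and the size-1 base case is level 13 (the tree spans levels 0 through 13, i.e. 14 levels counting the root), so the depth is the number of divisions: log_2(8192) = 13

The recursion tree depth is log_2(8192) = 13. At each level, the problem size is divided by 2, so it takes 13 divisions to reduce to a base case of size 1. The algorithm makes 1 recursive call at each level.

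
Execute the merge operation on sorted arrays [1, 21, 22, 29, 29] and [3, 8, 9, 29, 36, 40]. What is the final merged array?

Merging process:

Compare 1 vs 3: take 1 from left. Merged: [1]
Compare 21 vs 3: take 3 from right. Merged: [1, 3]
Compare 21 vs 8: take 8 from right. Merged: [1, 3, 8]
Compare 21 vs 9: take 9 from right. Merged: [1, 3, 8, 9]
Compare 21 vs 29: take 21 from left. Merged: [1, 3, 8, 9, 21]
Compare 22 vs 29: take 22 from left. Merged: [1, 3, 8, 9, 21, 22]
Compare 29 vs 29: take 29 from left. Merged: [1, 3, 8, 9, 21, 22, 29]
Compare 29 vs 29: take 29 from left. Merged: [1, 3, 8, 9, 21, 22, 29, 29]
Append remaining from right: [29, 36, 40]. Merged: [1, 3, 8, 9, 21, 22, 29, 29, 29, 36, 40]

Final merged array: [1, 3, 8, 9, 21, 22, 29, 29, 29, 36, 40]
Total comparisons: 8

The merged array is [1, 3, 8, 9, 21, 22, 29, 29, 29, 36, 40], requiring 8 comparisons. The merge step runs in O(n) time where n is the total number of elements.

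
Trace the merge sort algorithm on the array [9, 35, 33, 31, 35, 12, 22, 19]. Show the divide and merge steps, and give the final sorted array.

Merge sort trace:

Split: [9, 35, 33, 31, 35, 12, 22, 19] -> [9, 35, 33, 31] and [35, 12, 22, 19]
  Split: [9, 35, 33, 31] -> [9, 35] and [33, 31]
    Split: [9, 35] -> [9] and [35]
    Merge: [9] + [35] -> [9, 35]
    Split: [33, 31] -> [33] and [31]
    Merge: [33] + [31] -> [31, 33]
  Merge: [9, 35] + [31, 33] -> [9, 31, 33, 35]
  Split: [35, 12, 22, 19] -> [35, 12] and [22, 19]
    Split: [35, 12] -> [35] and [12]
    Merge: [35] + [12] -> [12, 35]
    Split: [22, 19] -> [22] and [19]
    Merge: [22] + [19] -> [19, 22]
  Merge: [12, 35] + [19, 22] -> [12, 19, 22, 35]
Merge: [9, 31, 33, 35] + [12, 19, 22, 35] -> [9, 12, 19, 22, 31, 33, 35, 35]

Final sorted array: [9, 12, 19, 22, 31, 33, 35, 35]

The merge sort proceeds by recursively splitting the array and merging sorted halves.
After all merges, the sorted array is [9, 12, 19, 22, 31, 33, 35, 35].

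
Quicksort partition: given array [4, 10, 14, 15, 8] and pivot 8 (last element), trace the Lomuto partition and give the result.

Lomuto partition with pivot = 8:

Initial array: [4, 10, 14, 15, 8]

arr[0]=4 <= 8: swap with position 0, array becomes [4, 10, 14, 15, 8]
arr[1]=10 > 8: no swap
arr[2]=14 > 8: no swap
arr[3]=15 > 8: no swap

Place pivot at position 1: [4, 8, 14, 15, 10]
Pivot position: 1

After partitioning with pivot 8, the array becomes [4, 8, 14, 15, 10]. The pivot is placed at index 1. All elements to the left of the pivot are <= 8, and all elements to the right are > 8.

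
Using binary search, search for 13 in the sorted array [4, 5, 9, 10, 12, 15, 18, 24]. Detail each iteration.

Binary search for 13 in [4, 5, 9, 10, 12, 15, 18, 24]:

lo=0, hi=7, mid=3, arr[mid]=10 -> 10 < 13, search right half
lo=4, hi=7, mid=5, arr[mid]=15 -> 15 > 13, search left half
lo=4, hi=4, mid=4, arr[mid]=12 -> 12 < 13, search right half
lo=5 > hi=4, target 13 not found

Binary search determines that 13 is not in the array after 3 comparisons. The search space was exhausted without finding the target.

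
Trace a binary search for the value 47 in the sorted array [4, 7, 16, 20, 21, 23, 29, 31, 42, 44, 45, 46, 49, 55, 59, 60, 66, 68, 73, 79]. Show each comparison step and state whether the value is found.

Binary search for 47 in [4, 7, 16, 20, 21, 23, 29, 31, 42, 44, 45, 46, 49, 55, 59, 60, 66, 68, 73, 79]:

lo=0, hi=19, mid=9, arr[mid]=44 -> 44 < 47, search right half
lo=10, hi=19, mid=14, arr[mid]=59 -> 59 > 47, search left half
lo=10, hi=13, mid=11, arr[mid]=46 -> 46 < 47, search right half
lo=12, hi=13, mid=12, arr[mid]=49 -> 49 > 47, search left half
lo=12 > hi=11, target 47 not found

Binary search determines that 47 is not in the array after 4 comparisons. The search space was exhausted without finding the target.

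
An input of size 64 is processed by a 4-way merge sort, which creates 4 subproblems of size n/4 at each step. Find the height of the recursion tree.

For divide and conquer with division factor 4:

Problem sizes at each level:
Level 0: 64
Level 1: 16
Level 2: 4
Level 3: 1

The root is level 0 and the size-1 base case is level 3 (the tree spans levels 0 through 3, i.e. 4 levels counting the root), so the depth is the number of divisions: log_4(64) = 3

The recursion tree depth is log_4(64) = 3. At each level, the problem size is divided by 4, so it takes 3 divisions to reduce to a base case of size 1. The algorithm makes 4 recursive calls at each level.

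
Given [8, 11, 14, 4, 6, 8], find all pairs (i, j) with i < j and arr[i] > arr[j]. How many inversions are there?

Finding inversions in [8, 11, 14, 4, 6, 8]:

(0, 3): arr[0]=8 > arr[3]=4
(0, 4): arr[0]=8 > arr[4]=6
(1, 3): arr[1]=11 > arr[3]=4
(1, 4): arr[1]=11 > arr[4]=6
(1, 5): arr[1]=11 > arr[5]=8
(2, 3): arr[2]=14 > arr[3]=4
(2, 4): arr[2]=14 > arr[4]=6
(2, 5): arr[2]=14 > arr[5]=8

Total inversions: 8

The array has 8 inversion(s): (0,3), (0,4), (1,3), (1,4), (1,5), (2,3), (2,4), (2,5). Each pair (i,j) satisfies i < j and arr[i] > arr[j].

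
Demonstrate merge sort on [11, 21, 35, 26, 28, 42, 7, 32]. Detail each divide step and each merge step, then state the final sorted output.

Merge sort trace:

Split: [11, 21, 35, 26, 28, 42, 7, 32] -> [11, 21, 35, 26] and [28, 42, 7, 32]
  Split: [11, 21, 35, 26] -> [11, 21] and [35, 26]
    Split: [11, 21] -> [11] and [21]
    Merge: [11] + [21] -> [11, 21]
    Split: [35, 26] -> [35] and [26]
    Merge: [35] + [26] -> [26, 35]
  Merge: [11, 21] + [26, 35] -> [11, 21, 26, 35]
  Split: [28, 42, 7, 32] -> [28, 42] and [7, 32]
    Split: [28, 42] -> [28] and [42]
    Merge: [28] + [42] -> [28, 42]
    Split: [7, 32] -> [7] and [32]
    Merge: [7] + [32] -> [7, 32]
  Merge: [28, 42] + [7, 32] -> [7, 28, 32, 42]
Merge: [11, 21, 26, 35] + [7, 28, 32, 42] -> [7, 11, 21, 26, 28, 32, 35, 42]

Final sorted array: [7, 11, 21, 26, 28, 32, 35, 42]

The merge sort proceeds by recursively splitting the array and merging sorted halves.
After all merges, the sorted array is [7, 11, 21, 26, 28, 32, 35, 42].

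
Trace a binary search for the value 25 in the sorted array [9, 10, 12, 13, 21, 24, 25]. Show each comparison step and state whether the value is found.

Binary search for 25 in [9, 10, 12, 13, 21, 24, 25]:

lo=0, hi=6, mid=3, arr[mid]=13 -> 13 < 25, search right half
lo=4, hi=6, mid=5, arr[mid]=24 -> 24 < 25, search right half
lo=6, hi=6, mid=6, arr[mid]=25 -> Found target at index 6!

Binary search finds 25 at index 6 after 3 comparisons. The search repeatedly halves the search space by comparing with the middle element.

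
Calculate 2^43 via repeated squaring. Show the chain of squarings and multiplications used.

Computing 2^43 by squaring (build up from 2^1; each line after the first costs one multiplication):

2^1 = 2
2^2 = (2^1)^2 = 2^2 = 4
2^4 = (2^2)^2 = 4^2 = 16
2^5 = 2 * 2^4 = 2 * 16 = 32
2^10 = (2^5)^2 = 32^2 = 1024
2^20 = (2^10)^2 = 1024^2 = 1048576
2^21 = 2 * 2^20 = 2 * 1048576 = 2097152
2^42 = (2^21)^2 = 2097152^2 = 4398046511104
2^43 = 2 * 2^42 = 2 * 4398046511104 = 8796093022208

Result: 8796093022208
Multiplications needed: 8 (8 lines after 2^1)

2^43 = 8796093022208. Using exponentiation by squaring, this requires 8 multiplications. The key idea: if the exponent is even, square the half-power; if odd, multiply by the base once.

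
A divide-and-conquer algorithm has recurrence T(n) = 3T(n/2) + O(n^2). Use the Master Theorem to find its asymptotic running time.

Master Theorem for T(n) = 3T(n/2) + O(n^2):

a = 3, b = 2, c = 2
log_b(a) = log_2(3) = 1.5850

Case 3: c = 2 > log_2(3) = 1.5850
T(n) = O(n^2) = O(n^2)

For T(n) = 3T(n/2) + O(n^2): log_2(3) = 1.5850. This is Case 3 of the Master Theorem (c > log_b(a), work dominated by root), giving O(n^2).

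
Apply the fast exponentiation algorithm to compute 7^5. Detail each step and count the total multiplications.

Computing 7^5 by squaring (build up from 7^1; each line after the first costs one multiplication):

7^1 = 7
7^2 = (7^1)^2 = 7^2 = 49
7^4 = (7^2)^2 = 49^2 = 2401
7^5 = 7 * 7^4 = 7 * 2401 = 16807

Result: 16807
Multiplications needed: 3 (3 lines after 7^1)

7^5 = 16807. Using exponentiation by squaring, this requires 3 multiplications. The key idea: if the exponent is even, square the half-power; if odd, multiply by the base once.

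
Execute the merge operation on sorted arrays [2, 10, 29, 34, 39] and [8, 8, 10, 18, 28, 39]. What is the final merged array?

Merging process:

Compare 2 vs 8: take 2 from left. Merged: [2]
Compare 10 vs 8: take 8 from right. Merged: [2, 8]
Compare 10 vs 8: take 8 from right. Merged: [2, 8, 8]
Compare 10 vs 10: take 10 from left. Merged: [2, 8, 8, 10]
Compare 29 vs 10: take 10 from right. Merged: [2, 8, 8, 10, 10]
Compare 29 vs 18: take 18 from right. Merged: [2, 8, 8, 10, 10, 18]
Compare 29 vs 28: take 28 from right. Merged: [2, 8, 8, 10, 10, 18, 28]
Compare 29 vs 39: take 29 from left. Merged: [2, 8, 8, 10, 10, 18, 28, 29]
Compare 34 vs 39: take 34 from left. Merged: [2, 8, 8, 10, 10, 18, 28, 29, 34]
Compare 39 vs 39: take 39 from left. Merged: [2, 8, 8, 10, 10, 18, 28, 29, 34, 39]
Append remaining from right: [39]. Merged: [2, 8, 8, 10, 10, 18, 28, 29, 34, 39, 39]

Final merged array: [2, 8, 8, 10, 10, 18, 28, 29, 34, 39, 39]
Total comparisons: 10

The merged array is [2, 8, 8, 10, 10, 18, 28, 29, 34, 39, 39], requiring 10 comparisons. The merge step runs in O(n) time where n is the total number of elements.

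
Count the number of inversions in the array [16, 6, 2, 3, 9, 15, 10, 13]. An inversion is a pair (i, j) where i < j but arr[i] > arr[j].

Finding inversions in [16, 6, 2, 3, 9, 15, 10, 13]:

(0, 1): arr[0]=16 > arr[1]=6
(0, 2): arr[0]=16 > arr[2]=2
(0, 3): arr[0]=16 > arr[3]=3
(0, 4): arr[0]=16 > arr[4]=9
(0, 5): arr[0]=16 > arr[5]=15
(0, 6): arr[0]=16 > arr[6]=10
(0, 7): arr[0]=16 > arr[7]=13
(1, 2): arr[1]=6 > arr[2]=2
(1, 3): arr[1]=6 > arr[3]=3
(5, 6): arr[5]=15 > arr[6]=10
(5, 7): arr[5]=15 > arr[7]=13

Total inversions: 11

The array has 11 inversion(s): (0,1), (0,2), (0,3), (0,4), (0,5), (0,6), (0,7), (1,2), (1,3), (5,6), (5,7). Each pair (i,j) satisfies i < j and arr[i] > arr[j].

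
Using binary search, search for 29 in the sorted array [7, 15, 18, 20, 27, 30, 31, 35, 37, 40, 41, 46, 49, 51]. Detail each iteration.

Binary search for 29 in [7, 15, 18, 20, 27, 30, 31, 35, 37, 40, 41, 46, 49, 51]:

lo=0, hi=13, mid=6, arr[mid]=31 -> 31 > 29, search left half
lo=0, hi=5, mid=2, arr[mid]=18 -> 18 < 29, search right half
lo=3, hi=5, mid=4, arr[mid]=27 -> 27 < 29, search right half
lo=5, hi=5, mid=5, arr[mid]=30 -> 30 > 29, search left half
lo=5 > hi=4, target 29 not found

Binary search determines that 29 is not in the array after 4 comparisons. The search space was exhausted without finding the target.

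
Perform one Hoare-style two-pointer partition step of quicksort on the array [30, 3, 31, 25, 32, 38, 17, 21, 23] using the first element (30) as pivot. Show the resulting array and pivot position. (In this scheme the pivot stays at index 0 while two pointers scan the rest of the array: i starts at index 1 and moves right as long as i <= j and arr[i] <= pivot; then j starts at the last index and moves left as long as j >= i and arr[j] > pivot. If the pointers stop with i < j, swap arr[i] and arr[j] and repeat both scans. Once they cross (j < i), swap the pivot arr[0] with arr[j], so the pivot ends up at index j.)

Hoare-style two-pointer partition with pivot = 30:

Initial array: [30, 3, 31, 25, 32, 38, 17, 21, 23]

Pointers start at i = 1, j = 8.
i stops at index 2 (arr[2]=31 > 30), j stops at index 8 (arr[8]=23 <= 30): swap arr[2] and arr[8], array becomes [30, 3, 23, 25, 32, 38, 17, 21, 31]
i stops at index 4 (arr[4]=32 > 30), j stops at index 7 (arr[7]=21 <= 30): swap arr[4] and arr[7], array becomes [30, 3, 23, 25, 21, 38, 17, 32, 31]
i stops at index 5 (arr[5]=38 > 30), j stops at index 6 (arr[6]=17 <= 30): swap arr[5] and arr[6], array becomes [30, 3, 23, 25, 21, 17, 38, 32, 31]
i ends at 6, j ends at 5: the pointers have crossed (j < i), so scanning stops.

Swap pivot arr[0] with arr[5] to place pivot at position 5: [17, 3, 23, 25, 21, 30, 38, 32, 31]
Pivot position: 5

After partitioning with pivot 30, the array becomes [17, 3, 23, 25, 21, 30, 38, 32, 31]. The pivot is placed at index 5. All elements to the left of the pivot are <= 30, and all elements to the right are > 30.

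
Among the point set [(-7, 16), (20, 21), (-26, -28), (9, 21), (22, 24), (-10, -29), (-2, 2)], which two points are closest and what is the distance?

Computing all pairwise distances among 7 points:

d((-7, 16), (20, 21)) = 27.4591
d((-7, 16), (-26, -28)) = 47.927
d((-7, 16), (9, 21)) = 16.7631
d((-7, 16), (22, 24)) = 30.0832
d((-7, 16), (-10, -29)) = 45.0999
d((-7, 16), (-2, 2)) = 14.8661
d((20, 21), (-26, -28)) = 67.2086
d((20, 21), (9, 21)) = 11.0
d((20, 21), (22, 24)) = 3.6056 <-- minimum
d((20, 21), (-10, -29)) = 58.3095
d((20, 21), (-2, 2)) = 29.0689
d((-26, -28), (9, 21)) = 60.2163
d((-26, -28), (22, 24)) = 70.7672
d((-26, -28), (-10, -29)) = 16.0312
d((-26, -28), (-2, 2)) = 38.4187
d((9, 21), (22, 24)) = 13.3417
d((9, 21), (-10, -29)) = 53.4883
d((9, 21), (-2, 2)) = 21.9545
d((22, 24), (-10, -29)) = 61.9112
d((22, 24), (-2, 2)) = 32.5576
d((-10, -29), (-2, 2)) = 32.0156

Closest pair: (20, 21) and (22, 24) with distance 3.6056

The closest pair is (20, 21) and (22, 24) with Euclidean distance 3.6056. For 7 points, brute-force pairwise comparison is shown above. For large n, the divide-and-conquer algorithm (sort by x, recurse on halves, check the dividing strip) achieves O(n log n).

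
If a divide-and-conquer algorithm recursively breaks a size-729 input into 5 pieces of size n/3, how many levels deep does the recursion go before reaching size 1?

For divide and conquer with division factor 3:

Problem sizes at each level:
Level 0: 729
Level 1: 243
Level 2: 81
Level 3: 27
Level 4: 9
Level 5: 3
Level 6: 1

The root is level 0 and the size-1 base case is level 6 (the tree spans levels 0 through 6, i.e. 7 levels counting the root), so the depth is the number of divisions: log_3(729) = 6

The recursion tree depth is log_3(729) = 6. At each level, the problem size is divided by 3, so it takes 6 divisions to reduce to a base case of size 1. The algorithm makes 5 recursive calls at each level.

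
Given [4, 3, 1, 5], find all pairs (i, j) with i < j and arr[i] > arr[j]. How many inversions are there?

Finding inversions in [4, 3, 1, 5]:

(0, 1): arr[0]=4 > arr[1]=3
(0, 2): arr[0]=4 > arr[2]=1
(1, 2): arr[1]=3 > arr[2]=1

Total inversions: 3

The array has 3 inversion(s): (0,1), (0,2), (1,2). Each pair (i,j) satisfies i < j and arr[i] > arr[j].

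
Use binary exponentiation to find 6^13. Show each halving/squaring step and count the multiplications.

Computing 6^13 by squaring (build up from 6^1; each line after the first costs one multiplication):

6^1 = 6
6^2 = (6^1)^2 = 6^2 = 36
6^3 = 6 * 6^2 = 6 * 36 = 216
6^6 = (6^3)^2 = 216^2 = 46656
6^12 = (6^6)^2 = 46656^2 = 2176782336
6^13 = 6 * 6^12 = 6 * 2176782336 = 13060694016

Result: 13060694016
Multiplications needed: 5 (5 lines after 6^1)

6^13 = 13060694016. Using exponentiation by squaring, this requires 5 multiplications. The key idea: if the exponent is even, square the half-power; if odd, multiply by the base once.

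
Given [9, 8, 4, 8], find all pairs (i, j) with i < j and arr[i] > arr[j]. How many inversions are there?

Finding inversions in [9, 8, 4, 8]:

(0, 1): arr[0]=9 > arr[1]=8
(0, 2): arr[0]=9 > arr[2]=4
(0, 3): arr[0]=9 > arr[3]=8
(1, 2): arr[1]=8 > arr[2]=4

Total inversions: 4

The array has 4 inversion(s): (0,1), (0,2), (0,3), (1,2). Each pair (i,j) satisfies i < j and arr[i] > arr[j].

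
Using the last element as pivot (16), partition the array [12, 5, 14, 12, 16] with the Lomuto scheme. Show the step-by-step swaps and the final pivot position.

Lomuto partition with pivot = 16:

Initial array: [12, 5, 14, 12, 16]

arr[0]=12 <= 16: swap with position 0, array becomes [12, 5, 14, 12, 16]
arr[1]=5 <= 16: swap with position 1, array becomes [12, 5, 14, 12, 16]
arr[2]=14 <= 16: swap with position 2, array becomes [12, 5, 14, 12, 16]
arr[3]=12 <= 16: swap with position 3, array becomes [12, 5, 14, 12, 16]

Place pivot at position 4: [12, 5, 14, 12, 16]
Pivot position: 4

After partitioning with pivot 16, the array becomes [12, 5, 14, 12, 16]. The pivot is placed at index 4. All elements to the left of the pivot are <= 16, and all elements to the right are > 16.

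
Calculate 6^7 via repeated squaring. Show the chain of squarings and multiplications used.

Computing 6^7 by squaring (build up from 6^1; each line after the first costs one multiplication):

6^1 = 6
6^2 = (6^1)^2 = 6^2 = 36
6^3 = 6 * 6^2 = 6 * 36 = 216
6^6 = (6^3)^2 = 216^2 = 46656
6^7 = 6 * 6^6 = 6 * 46656 = 279936

Result: 279936
Multiplications needed: 4 (4 lines after 6^1)

6^7 = 279936. Using exponentiation by squaring, this requires 4 multiplications. The key idea: if the exponent is even, square the half-power; if odd, multiply by the base once.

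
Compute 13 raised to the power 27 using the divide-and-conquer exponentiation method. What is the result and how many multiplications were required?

Computing 13^27 by squaring (build up from 13^1; each line after the first costs one multiplication):

13^1 = 13
13^2 = (13^1)^2 = 13^2 = 169
13^3 = 13 * 13^2 = 13 * 169 = 2197
13^6 = (13^3)^2 = 2197^2 = 4826809
13^12 = (13^6)^2 = 4826809^2 = 23298085122481
13^13 = 13 * 13^12 = 13 * 23298085122481 = 302875106592253
13^26 = (13^13)^2 = 302875106592253^2 = 91733330193268616658399616009
13^27 = 13 * 13^26 = 13 * 91733330193268616658399616009 = 1192533292512492016559195008117

Result: 1192533292512492016559195008117
Multiplications needed: 7 (7 lines after 13^1)

13^27 = 1192533292512492016559195008117. Using exponentiation by squaring, this requires 7 multiplications. The key idea: if the exponent is even, square the half-power; if odd, multiply by the base once.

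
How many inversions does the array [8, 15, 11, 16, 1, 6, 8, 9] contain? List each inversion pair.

Finding inversions in [8, 15, 11, 16, 1, 6, 8, 9]:

(0, 4): arr[0]=8 > arr[4]=1
(0, 5): arr[0]=8 > arr[5]=6
(1, 2): arr[1]=15 > arr[2]=11
(1, 4): arr[1]=15 > arr[4]=1
(1, 5): arr[1]=15 > arr[5]=6
(1, 6): arr[1]=15 > arr[6]=8
(1, 7): arr[1]=15 > arr[7]=9
(2, 4): arr[2]=11 > arr[4]=1
(2, 5): arr[2]=11 > arr[5]=6
(2, 6): arr[2]=11 > arr[6]=8
(2, 7): arr[2]=11 > arr[7]=9
(3, 4): arr[3]=16 > arr[4]=1
(3, 5): arr[3]=16 > arr[5]=6
(3, 6): arr[3]=16 > arr[6]=8
(3, 7): arr[3]=16 > arr[7]=9

Total inversions: 15

The array has 15 inversion(s): (0,4), (0,5), (1,2), (1,4), (1,5), (1,6), (1,7), (2,4), (2,5), (2,6), (2,7), (3,4), (3,5), (3,6), (3,7). Each pair (i,j) satisfies i < j and arr[i] > arr[j].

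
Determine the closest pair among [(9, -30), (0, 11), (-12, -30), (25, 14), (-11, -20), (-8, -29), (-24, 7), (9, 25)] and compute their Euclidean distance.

Computing all pairwise distances among 8 points:

d((9, -30), (0, 11)) = 41.9762
d((9, -30), (-12, -30)) = 21.0
d((9, -30), (25, 14)) = 46.8188
d((9, -30), (-11, -20)) = 22.3607
d((9, -30), (-8, -29)) = 17.0294
d((9, -30), (-24, 7)) = 49.5782
d((9, -30), (9, 25)) = 55.0
d((0, 11), (-12, -30)) = 42.72
d((0, 11), (25, 14)) = 25.1794
d((0, 11), (-11, -20)) = 32.8938
d((0, 11), (-8, -29)) = 40.7922
d((0, 11), (-24, 7)) = 24.3311
d((0, 11), (9, 25)) = 16.6433
d((-12, -30), (25, 14)) = 57.4891
d((-12, -30), (-11, -20)) = 10.0499
d((-12, -30), (-8, -29)) = 4.1231 <-- minimum
d((-12, -30), (-24, 7)) = 38.8973
d((-12, -30), (9, 25)) = 58.8727
d((25, 14), (-11, -20)) = 49.5177
d((25, 14), (-8, -29)) = 54.2033
d((25, 14), (-24, 7)) = 49.4975
d((25, 14), (9, 25)) = 19.4165
d((-11, -20), (-8, -29)) = 9.4868
d((-11, -20), (-24, 7)) = 29.9666
d((-11, -20), (9, 25)) = 49.2443
d((-8, -29), (-24, 7)) = 39.3954
d((-8, -29), (9, 25)) = 56.6127
d((-24, 7), (9, 25)) = 37.5899

Closest pair: (-12, -30) and (-8, -29) with distance 4.1231

The closest pair is (-12, -30) and (-8, -29) with Euclidean distance 4.1231. For 8 points, brute-force pairwise comparison is shown above. For large n, the divide-and-conquer algorithm (sort by x, recurse on halves, check the dividing strip) achieves O(n log n).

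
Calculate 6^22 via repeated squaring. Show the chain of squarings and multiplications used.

Computing 6^22 by squaring (build up from 6^1; each line after the first costs one multiplication):

6^1 = 6
6^2 = (6^1)^2 = 6^2 = 36
6^4 = (6^2)^2 = 36^2 = 1296
6^5 = 6 * 6^4 = 6 * 1296 = 7776
6^10 = (6^5)^2 = 7776^2 = 60466176
6^11 = 6 * 6^10 = 6 * 60466176 = 362797056
6^22 = (6^11)^2 = 362797056^2 = 131621703842267136

Result: 131621703842267136
Multiplications needed: 6 (6 lines after 6^1)

6^22 = 131621703842267136. Using exponentiation by squaring, this requires 6 multiplications. The key idea: if the exponent is even, square the half-power; if odd, multiply by the base once.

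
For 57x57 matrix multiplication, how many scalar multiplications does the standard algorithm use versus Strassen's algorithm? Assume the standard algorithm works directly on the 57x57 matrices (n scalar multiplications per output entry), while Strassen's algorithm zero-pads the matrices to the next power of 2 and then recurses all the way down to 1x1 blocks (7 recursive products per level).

Matrix multiplication for 57x57 matrices:

Strassen's algorithm requires power-of-2 dimensions. Pad 57x57 to 64x64 (next power of 2).

Standard algorithm: 57^3 = 185193 multiplications
Strassen's algorithm: 7^(log2(64)) = 7^6 = 117649 multiplications
Savings: 185193 - 117649 = 67544 multiplications

Standard: 185193 multiplications (57^3). Strassen: 117649 multiplications (7^6, after padding to 64x64). Strassen reduces 8 recursive multiplications to 7 at each level.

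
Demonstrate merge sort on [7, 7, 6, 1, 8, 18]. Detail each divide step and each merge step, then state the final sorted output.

Merge sort trace:

Split: [7, 7, 6, 1, 8, 18] -> [7, 7, 6] and [1, 8, 18]
  Split: [7, 7, 6] -> [7] and [7, 6]
    Split: [7, 6] -> [7] and [6]
    Merge: [7] + [6] -> [6, 7]
  Merge: [7] + [6, 7] -> [6, 7, 7]
  Split: [1, 8, 18] -> [1] and [8, 18]
    Split: [8, 18] -> [8] and [18]
    Merge: [8] + [18] -> [8, 18]
  Merge: [1] + [8, 18] -> [1, 8, 18]
Merge: [6, 7, 7] + [1, 8, 18] -> [1, 6, 7, 7, 8, 18]

Final sorted array: [1, 6, 7, 7, 8, 18]

The merge sort proceeds by recursively splitting the array and merging sorted halves.
After all merges, the sorted array is [1, 6, 7, 7, 8, 18].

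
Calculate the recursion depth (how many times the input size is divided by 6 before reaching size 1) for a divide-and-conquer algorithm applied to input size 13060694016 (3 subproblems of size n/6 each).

For divide and conquer with division factor 6:

Problem sizes at each level:
Level 0: 13060694016
Level 1: 2176782336
Level 2: 362797056
Level 3: 60466176
Level 4: 10077696
Level 5: 1679616
Level 6: 279936
Level 7: 46656
Level 8: 7776
Level 9: 1296
Level 10: 216
Level 11: 36
Level 12: 6
Level 13: 1

The root is level 0 and the size-1 base case is level 13 (the tree spans levels 0 through 13, i.e. 14 levels counting the root), so the depth is the number of divisions: log_6(13060694016) = 13

The recursion tree depth is log_6(13060694016) = 13. At each level, the problem size is divided by 6, so it takes 13 divisions to reduce to a base case of size 1. The algorithm makes 3 recursive calls at each level.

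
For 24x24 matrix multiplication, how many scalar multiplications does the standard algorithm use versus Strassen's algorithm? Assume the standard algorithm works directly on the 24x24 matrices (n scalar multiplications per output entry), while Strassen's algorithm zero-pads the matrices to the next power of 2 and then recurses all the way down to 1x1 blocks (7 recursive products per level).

Matrix multiplication for 24x24 matrices:

Strassen's algorithm requires power-of-2 dimensions. Pad 24x24 to 32x32 (next power of 2).

Standard algorithm: 24^3 = 13824 multiplications
Strassen's algorithm: 7^(log2(32)) = 7^5 = 16807 multiplications
Difference: 13824 - 16807 = -2983 (Strassen uses MORE here due to padding overhead — for small or just-over-power-of-2 n, padding can outweigh the per-level savings)

Standard: 13824 multiplications (24^3). Strassen: 16807 multiplications (7^5, after padding to 32x32). Strassen reduces 8 recursive multiplications to 7 at each level.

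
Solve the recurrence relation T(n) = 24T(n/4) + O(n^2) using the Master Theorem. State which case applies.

Master Theorem for T(n) = 24T(n/4) + O(n^2):

a = 24, b = 4, c = 2
log_b(a) = log_4(24) = 2.2925

Case 1: c = 2 < log_4(24) = 2.2925
T(n) = O(n^(log_4 24))

For T(n) = 24T(n/4) + O(n^2): log_4(24) = 2.2925. This is Case 1 of the Master Theorem (c < log_b(a), work dominated by leaves), giving O(n^(log_4 24)).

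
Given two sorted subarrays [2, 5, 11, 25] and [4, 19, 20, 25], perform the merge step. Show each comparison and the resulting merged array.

Merging process:

Compare 2 vs 4: take 2 from left. Merged: [2]
Compare 5 vs 4: take 4 from right. Merged: [2, 4]
Compare 5 vs 19: take 5 from left. Merged: [2, 4, 5]
Compare 11 vs 19: take 11 from left. Merged: [2, 4, 5, 11]
Compare 25 vs 19: take 19 from right. Merged: [2, 4, 5, 11, 19]
Compare 25 vs 20: take 20 from right. Merged: [2, 4, 5, 11, 19, 20]
Compare 25 vs 25: take 25 from left. Merged: [2, 4, 5, 11, 19, 20, 25]
Append remaining from right: [25]. Merged: [2, 4, 5, 11, 19, 20, 25, 25]

Final merged array: [2, 4, 5, 11, 19, 20, 25, 25]
Total comparisons: 7

The merged array is [2, 4, 5, 11, 19, 20, 25, 25], requiring 7 comparisons. The merge step runs in O(n) time where n is the total number of elements.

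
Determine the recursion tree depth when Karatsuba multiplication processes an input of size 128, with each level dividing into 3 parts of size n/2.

For divide and conquer with division factor 2:

Problem sizes at each level:
Level 0: 128
Level 1: 64
Level 2: 32
Level 3: 16
Level 4: 8
Level 5: 4
Level 6: 2
Level 7: 1

The root is level 0 and the size-1 base case is level 7 (the tree spans levels 0 through 7, i.e. 8 levels counting the root), so the depth is the number of divisions: log_2(128) = 7

The recursion tree depth is log_2(128) = 7. At each level, the problem size is divided by 2, so it takes 7 divisions to reduce to a base case of size 1. The algorithm makes 3 recursive calls at each level.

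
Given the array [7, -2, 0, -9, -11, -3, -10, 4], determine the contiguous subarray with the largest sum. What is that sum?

Using Kadane's algorithm on [7, -2, 0, -9, -11, -3, -10, 4]:

Scanning through the array:
Position 1 (value -2): max_ending_here = 5, max_so_far = 7
Position 2 (value 0): max_ending_here = 5, max_so_far = 7
Position 3 (value -9): max_ending_here = -4, max_so_far = 7
Position 4 (value -11): max_ending_here = -11, max_so_far = 7
Position 5 (value -3): max_ending_here = -3, max_so_far = 7
Position 6 (value -10): max_ending_here = -10, max_so_far = 7
Position 7 (value 4): max_ending_here = 4, max_so_far = 7

Maximum subarray: [7]
Maximum sum: 7

The maximum subarray is [7] with sum 7. This subarray runs from index 0 to index 0.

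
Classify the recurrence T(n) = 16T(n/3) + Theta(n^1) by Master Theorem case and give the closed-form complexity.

Master Theorem for T(n) = 16T(n/3) + O(n^1):

a = 16, b = 3, c = 1
log_b(a) = log_3(16) = 2.5237

Case 1: c = 1 < log_3(16) = 2.5237
T(n) = O(n^(log_3 16))

For T(n) = 16T(n/3) + O(n^1): log_3(16) = 2.5237. This is Case 1 of the Master Theorem (c < log_b(a), work dominated by leaves), giving O(n^(log_3 16)).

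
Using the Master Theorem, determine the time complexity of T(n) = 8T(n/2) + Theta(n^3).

Master Theorem for T(n) = 8T(n/2) + O(n^3):

a = 8, b = 2, c = 3
log_b(a) = log_2(8) = 3.0000

Case 2: c = 3 = log_2(8) = 3.0000
T(n) = O(n^3 log n) = O(n^3 log n)

For T(n) = 8T(n/2) + O(n^3): log_2(8) = 3.0000. This is Case 2 of the Master Theorem (c = log_b(a), equal work at all levels), giving O(n^3 log n).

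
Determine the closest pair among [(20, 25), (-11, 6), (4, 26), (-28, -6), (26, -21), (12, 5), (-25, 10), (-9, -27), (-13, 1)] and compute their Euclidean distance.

Computing all pairwise distances among 9 points:

d((20, 25), (-11, 6)) = 36.3593
d((20, 25), (4, 26)) = 16.0312
d((20, 25), (-28, -6)) = 57.1402
d((20, 25), (26, -21)) = 46.3897
d((20, 25), (12, 5)) = 21.5407
d((20, 25), (-25, 10)) = 47.4342
d((20, 25), (-9, -27)) = 59.5399
d((20, 25), (-13, 1)) = 40.8044
d((-11, 6), (4, 26)) = 25.0
d((-11, 6), (-28, -6)) = 20.8087
d((-11, 6), (26, -21)) = 45.8039
d((-11, 6), (12, 5)) = 23.0217
d((-11, 6), (-25, 10)) = 14.5602
d((-11, 6), (-9, -27)) = 33.0606
d((-11, 6), (-13, 1)) = 5.3852 <-- minimum
d((4, 26), (-28, -6)) = 45.2548
d((4, 26), (26, -21)) = 51.8941
d((4, 26), (12, 5)) = 22.4722
d((4, 26), (-25, 10)) = 33.121
d((4, 26), (-9, -27)) = 54.5711
d((4, 26), (-13, 1)) = 30.2324
d((-28, -6), (26, -21)) = 56.0446
d((-28, -6), (12, 5)) = 41.4849
d((-28, -6), (-25, 10)) = 16.2788
d((-28, -6), (-9, -27)) = 28.3196
d((-28, -6), (-13, 1)) = 16.5529
d((26, -21), (12, 5)) = 29.5296
d((26, -21), (-25, 10)) = 59.6825
d((26, -21), (-9, -27)) = 35.5106
d((26, -21), (-13, 1)) = 44.7772
d((12, 5), (-25, 10)) = 37.3363
d((12, 5), (-9, -27)) = 38.2753
d((12, 5), (-13, 1)) = 25.318
d((-25, 10), (-9, -27)) = 40.3113
d((-25, 10), (-13, 1)) = 15.0
d((-9, -27), (-13, 1)) = 28.2843

Closest pair: (-11, 6) and (-13, 1) with distance 5.3852

The closest pair is (-11, 6) and (-13, 1) with Euclidean distance 5.3852. For 9 points, brute-force pairwise comparison is shown above. For large n, the divide-and-conquer algorithm (sort by x, recurse on halves, check the dividing strip) achieves O(n log n).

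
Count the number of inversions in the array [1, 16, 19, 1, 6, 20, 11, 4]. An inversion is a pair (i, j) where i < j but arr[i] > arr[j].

Finding inversions in [1, 16, 19, 1, 6, 20, 11, 4]:

(1, 3): arr[1]=16 > arr[3]=1
(1, 4): arr[1]=16 > arr[4]=6
(1, 6): arr[1]=16 > arr[6]=11
(1, 7): arr[1]=16 > arr[7]=4
(2, 3): arr[2]=19 > arr[3]=1
(2, 4): arr[2]=19 > arr[4]=6
(2, 6): arr[2]=19 > arr[6]=11
(2, 7): arr[2]=19 > arr[7]=4
(4, 7): arr[4]=6 > arr[7]=4
(5, 6): arr[5]=20 > arr[6]=11
(5, 7): arr[5]=20 > arr[7]=4
(6, 7): arr[6]=11 > arr[7]=4

Total inversions: 12

The array has 12 inversion(s): (1,3), (1,4), (1,6), (1,7), (2,3), (2,4), (2,6), (2,7), (4,7), (5,6), (5,7), (6,7). Each pair (i,j) satisfies i < j and arr[i] > arr[j].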